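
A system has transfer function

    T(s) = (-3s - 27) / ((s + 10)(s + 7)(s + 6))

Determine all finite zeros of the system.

s = -9

Set the numerator to zero: -3s - 27 = 0, i.e. -3·(s + 9) = 0.
So s = -9.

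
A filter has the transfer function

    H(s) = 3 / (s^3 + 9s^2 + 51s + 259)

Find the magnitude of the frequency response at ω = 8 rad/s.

|H(j8)| ≈ 0.008992

Substitute s = j8: numerator = 3, denominator = -317 - j104.
|H(j8)| = |3| / |-317 - j104| = 3 / 333.62 ≈ 0.008992.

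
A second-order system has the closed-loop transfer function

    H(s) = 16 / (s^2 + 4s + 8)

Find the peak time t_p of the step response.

t_p ≈ 1.571 s

Comparing s^2 + 4s + 8 to s^2 + 2ζωₙs + ωₙ²: ωₙ = √8 ≈ 2.828 rad/s and ζ = 4/(2·√8) ≈ 0.7071.
ζωₙ = 4/2 = 2, so ω_d = ωₙ√(1−ζ²) = √(ωₙ² − (ζωₙ)²) = √(8 − 2²) = √4 = 2 rad/s.
t_p = π/ω_d = π/2 ≈ 1.571 s.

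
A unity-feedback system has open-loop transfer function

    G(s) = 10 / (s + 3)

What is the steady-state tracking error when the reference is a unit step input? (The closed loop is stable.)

G(s) has no poles at the origin.
This is a Type 0 system. Kp = lim_{s→0} G(s) = 10/3.
e_ss = 1/(1 + Kp) = 1/(1 + 10/3) = 3/13 ≈ 0.2308.

e_ss = 0.2308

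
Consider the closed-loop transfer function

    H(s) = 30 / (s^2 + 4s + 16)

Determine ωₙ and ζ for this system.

Compare the denominator to the standard form s^2 + 2ζωₙs + ωₙ².
ωₙ² = 16, so ωₙ = 4 rad/s.
2ζωₙ = 4, so ζ = 4/(2·4) = 0.5.
With ζ = 0.5 the response is underdamped.

ωₙ = 4 rad/s, ζ = 0.5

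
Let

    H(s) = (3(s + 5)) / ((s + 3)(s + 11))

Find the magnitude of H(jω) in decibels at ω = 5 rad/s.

|H(j5)|_dB ≈ -10.4 dB

Substitute s = j5: numerator = 15 + j15, denominator = 8 + j70.
|H(j5)| = |15 + j15| / |8 + j70| = 21.213 / 70.456 ≈ 0.3011.
In decibels: 20·log₁₀(0.3011) ≈ -10.4 dB.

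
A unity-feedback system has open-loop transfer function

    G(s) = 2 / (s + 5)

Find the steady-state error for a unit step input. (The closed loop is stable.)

e_ss = 0.7143

G(s) has no poles at the origin.
This is a Type 0 system. Kp = lim_{s→0} G(s) = 2/5.
e_ss = 1/(1 + Kp) = 1/(1 + 2/5) = 5/7 ≈ 0.7143.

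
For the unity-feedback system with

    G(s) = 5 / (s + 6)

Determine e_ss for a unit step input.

G(s) has no poles at the origin.
This is a Type 0 system. Kp = lim_{s→0} G(s) = 5/6.
e_ss = 1/(1 + Kp) = 1/(1 + 5/6) = 6/11 ≈ 0.5455.

e_ss = 0.5455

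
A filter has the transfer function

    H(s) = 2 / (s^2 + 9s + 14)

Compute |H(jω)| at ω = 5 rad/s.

|H(j5)| ≈ 0.04317

Substitute s = j5: numerator = 2, denominator = -11 + j45.
|H(j5)| = |2| / |-11 + j45| = 2 / 46.325 ≈ 0.04317.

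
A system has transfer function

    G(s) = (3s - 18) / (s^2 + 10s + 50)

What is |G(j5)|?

|G(j5)| ≈ 0.4191

Substitute s = j5: numerator = -18 + j15, denominator = 25 + j50.
|G(j5)| = |-18 + j15| / |25 + j50| = 23.431 / 55.902 ≈ 0.4191.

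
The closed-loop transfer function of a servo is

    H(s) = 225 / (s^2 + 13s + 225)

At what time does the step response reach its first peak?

Comparing s^2 + 13s + 225 to s^2 + 2ζωₙs + ωₙ²: ωₙ = 15 rad/s and ζ = 13/(2·15) ≈ 0.4333.
ζωₙ = 13/2 = 6.5, so ω_d = ωₙ√(1−ζ²) = √(ωₙ² − (ζωₙ)²) = √(225 − 6.5²) = √182.75 ≈ 13.52 rad/s.
t_p = π/ω_d = π/13.52 ≈ 0.2324 s.

t_p ≈ 0.2324 s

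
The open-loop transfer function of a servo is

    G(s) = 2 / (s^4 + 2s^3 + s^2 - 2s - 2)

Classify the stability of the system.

unstable

The denominator s^4 + 2s^3 + s^2 - 2s - 2 factors as (s + 1)(s^2 + 2s + 2)(s - 1), giving poles at s = -1, -1 ± j, 1.
Since the pole(s) at s = 1 lie in the right half-plane, the system is unstable.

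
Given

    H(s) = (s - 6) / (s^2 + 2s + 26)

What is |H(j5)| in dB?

Substitute s = j5: numerator = -6 + j5, denominator = 1 + j10.
|H(j5)| = |-6 + j5| / |1 + j10| = 7.8102 / 10.050 ≈ 0.7771.
In decibels: 20·log₁₀(0.7771) ≈ -2.19 dB.

|H(j5)|_dB ≈ -2.19 dB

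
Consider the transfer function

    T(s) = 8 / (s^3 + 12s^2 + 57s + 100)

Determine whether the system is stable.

The denominator s^3 + 12s^2 + 57s + 100 factors as (s^2 + 8s + 25)(s + 4), giving poles at s = -4 ± 3j, -4.
Since all poles lie strictly in the left half-plane, the system is stable.

stable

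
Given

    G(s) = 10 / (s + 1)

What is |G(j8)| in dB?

Substitute s = j8: numerator = 10, denominator = 1 + j8.
|G(j8)| = |10| / |1 + j8| = 10 / 8.0623 ≈ 1.240.
In decibels: 20·log₁₀(1.240) ≈ 1.87 dB.

|G(j8)|_dB ≈ 1.87 dB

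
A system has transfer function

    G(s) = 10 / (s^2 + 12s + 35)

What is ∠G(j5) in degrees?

At s = j5: numerator = 10, denominator = 10 + j60.
∠G = ∠num − ∠den = 0° − (80.538°) = -80.54°.

∠G(j5) ≈ -80.54°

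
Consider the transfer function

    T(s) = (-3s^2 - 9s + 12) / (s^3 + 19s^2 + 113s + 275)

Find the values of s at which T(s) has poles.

s = -4 ± 3j, -11

The poles are the roots of the denominator s^3 + 19s^2 + 113s + 275 = 0.
Trying s = -11: the polynomial evaluates to 0, so (s + 11) is a factor.
Dividing out leaves s^2 + 8s + 25 = 0.
The quadratic formula then gives s = -4 ± 3j.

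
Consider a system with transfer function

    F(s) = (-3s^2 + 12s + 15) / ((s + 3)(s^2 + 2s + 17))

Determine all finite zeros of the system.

Set the numerator to zero: -3s^2 + 12s + 15 = 0, i.e. -3·(s^2 - 4s - 5) = 0.
Factoring: (s - 5)(s + 1) = 0.

s = 5, -1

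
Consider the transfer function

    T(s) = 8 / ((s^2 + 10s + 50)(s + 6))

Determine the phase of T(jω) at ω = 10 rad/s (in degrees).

At s = j10: numerator = 8, denominator = -1300 + j100.
∠T = ∠num − ∠den = 0° − (175.60°) = -175.6°.

∠T(j10) ≈ -175.6°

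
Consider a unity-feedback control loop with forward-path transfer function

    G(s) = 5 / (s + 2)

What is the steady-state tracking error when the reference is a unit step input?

G(s) has no poles at the origin.
This is a Type 0 system. Kp = lim_{s→0} G(s) = 5/2.
e_ss = 1/(1 + Kp) = 1/(1 + 5/2) = 2/7 ≈ 0.2857.

e_ss = 0.2857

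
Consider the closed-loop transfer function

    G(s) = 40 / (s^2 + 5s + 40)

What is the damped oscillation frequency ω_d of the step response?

Comparing s^2 + 5s + 40 to s^2 + 2ζωₙs + ωₙ²: ωₙ = √40 ≈ 6.325 rad/s and ζ = 5/(2·√40) ≈ 0.3953.
ζωₙ = 5/2 = 2.5, so ω_d = ωₙ√(1−ζ²) = √(ωₙ² − (ζωₙ)²) = √(40 − 2.5²) = √33.75 ≈ 5.809 rad/s.

ω_d ≈ 5.809 rad/s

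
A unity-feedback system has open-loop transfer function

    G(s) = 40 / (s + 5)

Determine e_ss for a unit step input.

e_ss = 0.1111

G(s) has no poles at the origin.
This is a Type 0 system. Kp = lim_{s→0} G(s) = 40/5 = 8.
e_ss = 1/(1 + Kp) = 1/(1 + 8) = 1/9 ≈ 0.1111.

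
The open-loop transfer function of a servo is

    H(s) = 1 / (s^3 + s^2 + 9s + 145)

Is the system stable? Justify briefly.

unstable

The denominator s^3 + s^2 + 9s + 145 factors as (s + 5)(s^2 - 4s + 29), giving poles at s = -5, 2 + 5j, 2 - 5j.
Since the pole(s) at s = 2 ± 5j lie in the right half-plane, the system is unstable.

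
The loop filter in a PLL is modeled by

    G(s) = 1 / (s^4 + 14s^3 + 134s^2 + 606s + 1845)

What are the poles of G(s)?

s = -4 + 5j, -4 - 5j, -3 + 6j, -3 - 6j

The poles are the roots of the denominator s^4 + 14s^3 + 134s^2 + 606s + 1845 = 0.
No real roots exist; factor into two real quadratics: (s^2 + 8s + 41)(s^2 + 6s + 45) = 0.
Each quadratic gives a conjugate pair via the quadratic formula.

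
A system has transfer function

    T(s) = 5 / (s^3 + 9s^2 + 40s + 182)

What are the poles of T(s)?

The poles are the roots of the denominator s^3 + 9s^2 + 40s + 182 = 0.
Trying s = -7: the polynomial evaluates to 0, so (s + 7) is a factor.
Dividing out leaves s^2 + 2s + 26 = 0.
The quadratic formula then gives s = -1 ± 5j.

s = -1 + 5j, -1 - 5j, -7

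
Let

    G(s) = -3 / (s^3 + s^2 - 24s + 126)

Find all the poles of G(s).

The poles are the roots of the denominator s^3 + s^2 - 24s + 126 = 0.
Trying s = -7: the polynomial evaluates to 0, so (s + 7) is a factor.
Dividing out leaves s^2 - 6s + 18 = 0.
The quadratic formula then gives s = 3 ± 3j.

s = 3 ± 3j, -7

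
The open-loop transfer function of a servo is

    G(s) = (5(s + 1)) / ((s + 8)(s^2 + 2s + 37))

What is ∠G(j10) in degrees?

∠G(j10) ≈ -129.4°

At s = j10: numerator = 5 + j50, denominator = -704 - j470.
∠G = ∠num − ∠den = 84.289° − (-146.27°) = 230.6°, which wraps to -129.4°.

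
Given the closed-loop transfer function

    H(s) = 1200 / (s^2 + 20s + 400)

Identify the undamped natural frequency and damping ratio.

ωₙ = 20 rad/s, ζ = 0.5

Compare the denominator to the standard form s^2 + 2ζωₙs + ωₙ².
ωₙ² = 400, so ωₙ = 20 rad/s.
2ζωₙ = 20, so ζ = 20/(2·20) = 0.5.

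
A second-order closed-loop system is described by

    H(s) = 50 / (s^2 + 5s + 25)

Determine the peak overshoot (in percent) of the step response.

%OS ≈ 16.3%

Comparing s^2 + 5s + 25 to s^2 + 2ζωₙs + ωₙ²: ωₙ = 5 rad/s and ζ = 5/(2·5) = 0.5.
%OS = 100·exp(−πζ/√(1−ζ²)) = 100·exp(−π·0.5/√(1−0.5²)) ≈ 16.3%.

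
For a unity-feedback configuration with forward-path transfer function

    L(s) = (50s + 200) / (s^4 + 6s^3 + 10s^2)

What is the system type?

Type 2

Factor s from the denominator: s^4 + 6s^3 + 10s^2 = s^2·(s^2 + 6s + 10).
There are 2 poles at the origin, so the system is Type 2.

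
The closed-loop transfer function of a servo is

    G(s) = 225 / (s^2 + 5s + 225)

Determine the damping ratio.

Compare the denominator to the standard form s^2 + 2ζωₙs + ωₙ².
ωₙ² = 225, so ωₙ = 15 rad/s.
2ζωₙ = 5, so ζ = 5/(2·15) ≈ 0.1667.
With ζ = 0.1667 the response is underdamped.

ζ ≈ 0.1667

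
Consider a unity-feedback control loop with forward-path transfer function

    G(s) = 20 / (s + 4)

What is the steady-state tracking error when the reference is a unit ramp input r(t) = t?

e_ss = ∞

G(s) has no poles at the origin.
This is a Type 0 system; Kv = lim_{s→0} s·G(s) = 0, so the steady-state error for a ramp input is infinite.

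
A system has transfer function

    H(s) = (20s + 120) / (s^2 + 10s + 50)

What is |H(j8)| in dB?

|H(j8)|_dB ≈ 7.83 dB

Substitute s = j8: numerator = 120 + j160, denominator = -14 + j80.
|H(j8)| = |120 + j160| / |-14 + j80| = 200 / 81.216 ≈ 2.463.
In decibels: 20·log₁₀(2.463) ≈ 7.83 dB.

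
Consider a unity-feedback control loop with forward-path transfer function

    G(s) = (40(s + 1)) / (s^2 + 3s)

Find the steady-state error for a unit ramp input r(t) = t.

e_ss = 0.07500

G(s) has one pole at the origin.
This is a Type 1 system. Kv = lim_{s→0} s·G(s) = 40/3.
e_ss = 1/Kv = 1/(40/3) = 3/40 ≈ 0.07500.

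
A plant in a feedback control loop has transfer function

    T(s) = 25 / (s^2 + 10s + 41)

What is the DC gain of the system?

T(0) = 25/41 ≈ 0.6098

At s = 0 each factor (s + a) contributes a and each (s^2 + bs + c) contributes c.
T(0) = 25·1 / ((41)) = 25/41 = 25/41.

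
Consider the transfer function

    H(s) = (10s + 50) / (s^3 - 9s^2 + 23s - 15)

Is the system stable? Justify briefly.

The denominator s^3 - 9s^2 + 23s - 15 factors as (s - 1)(s - 3)(s - 5), giving poles at s = 1, 3, 5.
Since the pole(s) at s = 1, 3, 5 lie in the right half-plane, the system is unstable.

unstable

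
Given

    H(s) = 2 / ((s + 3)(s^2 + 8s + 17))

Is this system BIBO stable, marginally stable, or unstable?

stable

The poles can be read from the denominator factors: s = -3, -4 + j, -4 - j.
Since all poles lie strictly in the left half-plane, the system is stable.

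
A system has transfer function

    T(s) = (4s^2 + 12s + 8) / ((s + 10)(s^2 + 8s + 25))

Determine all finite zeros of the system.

s = -1, -2

Set the numerator to zero: 4s^2 + 12s + 8 = 0, i.e. 4·(s^2 + 3s + 2) = 0.
Factoring: (s + 1)(s + 2) = 0.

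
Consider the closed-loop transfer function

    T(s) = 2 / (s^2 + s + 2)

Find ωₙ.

Compare the denominator to the standard form s^2 + 2ζωₙs + ωₙ².
ωₙ² = 2, so ωₙ = √2 ≈ 1.414 rad/s.

ωₙ ≈ 1.414 rad/s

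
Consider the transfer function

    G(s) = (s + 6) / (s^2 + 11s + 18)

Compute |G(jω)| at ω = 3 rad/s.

Substitute s = j3: numerator = 6 + j3, denominator = 9 + j33.
|G(j3)| = |6 + j3| / |9 + j33| = 6.7082 / 34.205 ≈ 0.1961.

|G(j3)| ≈ 0.1961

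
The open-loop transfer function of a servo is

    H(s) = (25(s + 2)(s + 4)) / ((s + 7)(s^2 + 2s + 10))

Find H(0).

H(0) = 20/7 ≈ 2.857

At s = 0 each factor (s + a) contributes a and each (s^2 + bs + c) contributes c.
H(0) = 25·(2) · (4) / ((7) · (10)) = 200/70 = 20/7.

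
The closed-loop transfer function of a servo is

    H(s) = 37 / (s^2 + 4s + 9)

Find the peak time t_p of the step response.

t_p ≈ 1.405 s

Comparing s^2 + 4s + 9 to s^2 + 2ζωₙs + ωₙ²: ωₙ = 3 rad/s and ζ = 4/(2·3) ≈ 0.6667.
ζωₙ = 4/2 = 2, so ω_d = ωₙ√(1−ζ²) = √(ωₙ² − (ζωₙ)²) = √(9 − 2²) = √5 ≈ 2.236 rad/s.
t_p = π/ω_d = π/2.236 ≈ 1.405 s.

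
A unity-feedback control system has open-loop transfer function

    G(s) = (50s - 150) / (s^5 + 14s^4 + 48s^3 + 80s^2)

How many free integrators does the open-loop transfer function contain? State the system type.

Factor s from the denominator: s^5 + 14s^4 + 48s^3 + 80s^2 = s^2·(s^3 + 14s^2 + 48s + 80).
There are 2 poles at the origin, so the system is Type 2.

Type 2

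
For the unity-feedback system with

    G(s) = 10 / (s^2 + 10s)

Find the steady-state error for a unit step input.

e_ss = 0

G(s) has one pole at the origin.
This is a Type 1 system; for a step input the steady-state error is zero.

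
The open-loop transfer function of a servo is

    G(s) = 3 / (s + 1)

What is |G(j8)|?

Substitute s = j8: numerator = 3, denominator = 1 + j8.
|G(j8)| = |3| / |1 + j8| = 3 / 8.0623 ≈ 0.3721.

|G(j8)| ≈ 0.3721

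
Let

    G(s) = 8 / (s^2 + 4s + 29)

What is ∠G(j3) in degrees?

∠G(j3) ≈ -30.96°

At s = j3: numerator = 8, denominator = 20 + j12.
∠G = ∠num − ∠den = 0° − (30.964°) = -30.96°.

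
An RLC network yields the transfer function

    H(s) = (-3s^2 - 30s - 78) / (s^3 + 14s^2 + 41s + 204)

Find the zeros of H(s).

s = -5 + j, -5 - j

Set the numerator to zero: -3s^2 - 30s - 78 = 0, i.e. -3·(s^2 + 10s + 26) = 0.
Factoring: (s^2 + 10s + 26) = 0.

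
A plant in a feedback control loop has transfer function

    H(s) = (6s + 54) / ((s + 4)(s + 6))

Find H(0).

Set s = 0: H(0) = (54) / (24) = 9/4.

H(0) = 9/4 ≈ 2.250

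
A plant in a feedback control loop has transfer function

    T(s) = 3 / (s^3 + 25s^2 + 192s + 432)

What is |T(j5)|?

Substitute s = j5: numerator = 3, denominator = -193 + j835.
|T(j5)| = |3| / |-193 + j835| = 3 / 857.01 ≈ 0.003501.

|T(j5)| ≈ 0.003501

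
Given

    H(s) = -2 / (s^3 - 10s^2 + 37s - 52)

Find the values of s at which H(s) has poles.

s = 3 ± 2j, 4

The poles are the roots of the denominator s^3 - 10s^2 + 37s - 52 = 0.
Trying s = 4: the polynomial evaluates to 0, so (s - 4) is a factor.
Dividing out leaves s^2 - 6s + 13 = 0.
The quadratic formula then gives s = 3 ± 2j.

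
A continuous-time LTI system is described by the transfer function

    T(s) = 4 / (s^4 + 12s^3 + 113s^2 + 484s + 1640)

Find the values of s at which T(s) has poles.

The poles are the roots of the denominator s^4 + 12s^3 + 113s^2 + 484s + 1640 = 0.
No real roots exist; factor into two real quadratics: (s^2 + 4s + 40)(s^2 + 8s + 41) = 0.
Each quadratic gives a conjugate pair via the quadratic formula.

s = -2 ± 6j, -4 ± 5j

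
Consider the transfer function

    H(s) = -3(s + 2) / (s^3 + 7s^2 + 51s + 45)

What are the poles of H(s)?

The poles are the roots of the denominator s^3 + 7s^2 + 51s + 45 = 0.
Trying s = -1: the polynomial evaluates to 0, so (s + 1) is a factor.
Dividing out leaves s^2 + 6s + 45 = 0.
The quadratic formula then gives s = -3 ± 6j.

s = -3 + 6j, -3 - 6j, -1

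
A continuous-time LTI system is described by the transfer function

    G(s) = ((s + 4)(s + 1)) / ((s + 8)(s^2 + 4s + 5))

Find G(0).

At s = 0 each factor (s + a) contributes a and each (s^2 + bs + c) contributes c.
G(0) = 1·(4) · (1) / ((8) · (5)) = 4/40 = 1/10.

G(0) = 1/10 ≈ 0.1000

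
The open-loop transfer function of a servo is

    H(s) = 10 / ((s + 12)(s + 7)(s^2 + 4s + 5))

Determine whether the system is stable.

The poles can be read from the denominator factors: s = -12, -7, -2 ± j.
Since all poles lie strictly in the left half-plane, the system is stable.

stable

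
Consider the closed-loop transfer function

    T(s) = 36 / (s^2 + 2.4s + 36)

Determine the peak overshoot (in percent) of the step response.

Comparing s^2 + 2.4s + 36 to s^2 + 2ζωₙs + ωₙ²: ωₙ = 6 rad/s and ζ = 2.4/(2·6) = 0.2.
%OS = 100·exp(−πζ/√(1−ζ²)) = 100·exp(−π·0.2/√(1−0.2²)) ≈ 52.7%.

%OS ≈ 52.7%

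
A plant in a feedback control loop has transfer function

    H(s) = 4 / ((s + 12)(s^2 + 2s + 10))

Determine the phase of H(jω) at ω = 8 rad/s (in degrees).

∠H(j8) ≈ 162.8°

At s = j8: numerator = 4, denominator = -776 - j240.
∠H = ∠num − ∠den = 0° − (-162.81°) = 162.8°.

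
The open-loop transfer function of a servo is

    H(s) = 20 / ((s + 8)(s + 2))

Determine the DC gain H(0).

At s = 0 each factor (s + a) contributes a and each (s^2 + bs + c) contributes c.
H(0) = 20·1 / ((8) · (2)) = 20/16 = 5/4.

H(0) = 5/4 ≈ 1.250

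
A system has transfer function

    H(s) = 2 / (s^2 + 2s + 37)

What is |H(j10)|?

Substitute s = j10: numerator = 2, denominator = -63 + j20.
|H(j10)| = |2| / |-63 + j20| = 2 / 66.098 ≈ 0.03026.

|H(j10)| ≈ 0.03026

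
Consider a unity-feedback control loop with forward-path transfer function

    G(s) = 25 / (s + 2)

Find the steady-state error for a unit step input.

e_ss = 0.07407

G(s) has no poles at the origin.
This is a Type 0 system. Kp = lim_{s→0} G(s) = 25/2.
e_ss = 1/(1 + Kp) = 1/(1 + 25/2) = 2/27 ≈ 0.07407.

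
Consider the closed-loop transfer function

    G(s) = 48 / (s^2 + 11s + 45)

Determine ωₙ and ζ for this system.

ωₙ ≈ 6.708 rad/s, ζ ≈ 0.8199

Compare the denominator to the standard form s^2 + 2ζωₙs + ωₙ².
ωₙ² = 45, so ωₙ = √45 ≈ 6.708 rad/s.
2ζωₙ = 11, so ζ = 11/(2·√45) ≈ 0.8199.
With ζ = 0.8199 the response is underdamped.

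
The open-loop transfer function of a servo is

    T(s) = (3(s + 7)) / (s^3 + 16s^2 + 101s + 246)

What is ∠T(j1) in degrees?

At s = j1: numerator = 21 + j3, denominator = 230 + j100.
∠T = ∠num − ∠den = 8.1301° − (23.499°) = -15.37°.

∠T(j1) ≈ -15.37°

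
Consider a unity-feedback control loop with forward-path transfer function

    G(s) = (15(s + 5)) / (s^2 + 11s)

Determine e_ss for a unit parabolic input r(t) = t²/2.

G(s) has one pole at the origin.
This is a Type 1 system; Ka = lim_{s→0} s^2·G(s) = 0, so the steady-state error for a parabola input is infinite.

e_ss = ∞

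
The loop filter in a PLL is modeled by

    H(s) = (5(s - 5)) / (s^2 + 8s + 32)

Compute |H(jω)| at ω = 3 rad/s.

|H(j3)| ≈ 0.8771

Substitute s = j3: numerator = -25 + j15, denominator = 23 + j24.
|H(j3)| = |-25 + j15| / |23 + j24| = 29.155 / 33.242 ≈ 0.8771.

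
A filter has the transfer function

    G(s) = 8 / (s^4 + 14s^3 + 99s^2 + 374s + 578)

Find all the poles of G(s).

The poles are the roots of the denominator s^4 + 14s^3 + 99s^2 + 374s + 578 = 0.
No real roots exist; factor into two real quadratics: (s^2 + 8s + 17)(s^2 + 6s + 34) = 0.
Each quadratic gives a conjugate pair via the quadratic formula.

s = -4 ± j, -3 ± 5j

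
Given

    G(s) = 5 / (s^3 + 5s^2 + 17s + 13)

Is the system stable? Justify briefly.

The denominator s^3 + 5s^2 + 17s + 13 factors as (s + 1)(s^2 + 4s + 13), giving poles at s = -1, -2 ± 3j.
Since all poles lie strictly in the left half-plane, the system is stable.

stable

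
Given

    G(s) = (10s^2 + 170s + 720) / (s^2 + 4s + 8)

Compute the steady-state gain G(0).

Set s = 0: G(0) = (720) / (8) = 90.

G(0) = 90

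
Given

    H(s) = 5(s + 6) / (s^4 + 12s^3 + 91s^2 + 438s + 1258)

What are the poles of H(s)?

The poles are the roots of the denominator s^4 + 12s^3 + 91s^2 + 438s + 1258 = 0.
No real roots exist; factor into two real quadratics: (s^2 + 2s + 37)(s^2 + 10s + 34) = 0.
Each quadratic gives a conjugate pair via the quadratic formula.

s = -1 ± 6j, -5 ± 3j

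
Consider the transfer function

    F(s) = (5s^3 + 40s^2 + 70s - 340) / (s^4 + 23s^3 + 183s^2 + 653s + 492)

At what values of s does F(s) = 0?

s = -5 ± 3j, 2

Set the numerator to zero: 5s^3 + 40s^2 + 70s - 340 = 0, i.e. 5·(s^3 + 8s^2 + 14s - 68) = 0.
Factoring: (s^2 + 10s + 34)(s - 2) = 0.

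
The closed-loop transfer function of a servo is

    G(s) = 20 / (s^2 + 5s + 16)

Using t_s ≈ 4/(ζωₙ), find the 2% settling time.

Comparing s^2 + 5s + 16 to s^2 + 2ζωₙs + ωₙ²: ωₙ = 4 rad/s and ζ = 5/(2·4) = 0.625.
ζωₙ = 5/2 = 2.5, so t_s ≈ 4/(ζωₙ) = 4/2.5 = 1.600 s.

t_s ≈ 1.600 s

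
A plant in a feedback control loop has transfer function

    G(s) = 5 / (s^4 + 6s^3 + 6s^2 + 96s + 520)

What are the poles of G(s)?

The poles are the roots of the denominator s^4 + 6s^3 + 6s^2 + 96s + 520 = 0.
No real roots exist; factor into two real quadratics: (s^2 - 4s + 20)(s^2 + 10s + 26) = 0.
Each quadratic gives a conjugate pair via the quadratic formula.

s = 2 + 4j, 2 - 4j, -5 + j, -5 - j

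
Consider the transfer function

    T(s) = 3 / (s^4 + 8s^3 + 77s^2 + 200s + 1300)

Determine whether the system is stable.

The denominator s^4 + 8s^3 + 77s^2 + 200s + 1300 factors as (s^2 + 25)(s^2 + 8s + 52), giving poles at s = ±5j, -4 ± 6j.
Since the simple pole(s) at s = ±5j lie on the jω-axis with none in the right half-plane, the system is marginally stable.

marginally stable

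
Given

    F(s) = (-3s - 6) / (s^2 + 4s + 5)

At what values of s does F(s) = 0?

s = -2

Set the numerator to zero: -3s - 6 = 0, i.e. -3·(s + 2) = 0.
So s = -2.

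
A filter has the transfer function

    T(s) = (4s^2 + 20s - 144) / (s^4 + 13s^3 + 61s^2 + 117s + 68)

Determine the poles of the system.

s = -4, -4 + j, -4 - j, -1

The poles are the roots of the denominator s^4 + 13s^3 + 61s^2 + 117s + 68 = 0.
Trying s = -4: the polynomial evaluates to 0, so (s + 4) is a factor.
Dividing out leaves s^3 + 9s^2 + 25s + 17 = 0.
This factors further as (s^2 + 8s + 17)(s + 1) = 0.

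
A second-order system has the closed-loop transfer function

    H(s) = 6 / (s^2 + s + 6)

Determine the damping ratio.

Compare the denominator to the standard form s^2 + 2ζωₙs + ωₙ².
ωₙ² = 6, so ωₙ = √6 ≈ 2.449 rad/s.
2ζωₙ = 1, so ζ = 1/(2·√6) ≈ 0.2041.

ζ ≈ 0.2041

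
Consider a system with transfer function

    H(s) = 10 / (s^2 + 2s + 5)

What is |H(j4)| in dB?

Substitute s = j4: numerator = 10, denominator = -11 + j8.
|H(j4)| = |10| / |-11 + j8| = 10 / 13.601 ≈ 0.7352.
In decibels: 20·log₁₀(0.7352) ≈ -2.67 dB.

|H(j4)|_dB ≈ -2.67 dB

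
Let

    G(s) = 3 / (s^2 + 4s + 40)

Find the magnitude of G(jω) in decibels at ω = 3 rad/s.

|G(j3)|_dB ≈ -20.9 dB

Substitute s = j3: numerator = 3, denominator = 31 + j12.
|G(j3)| = |3| / |31 + j12| = 3 / 33.242 ≈ 0.09025.
In decibels: 20·log₁₀(0.09025) ≈ -20.9 dB.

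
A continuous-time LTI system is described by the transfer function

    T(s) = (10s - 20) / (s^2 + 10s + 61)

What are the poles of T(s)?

The poles are the roots of the denominator s^2 + 10s + 61 = 0.
Using the quadratic formula: s = (-10 ± √(-144))/2 = -5 ± 6j.

s = -5 + 6j, -5 - 6j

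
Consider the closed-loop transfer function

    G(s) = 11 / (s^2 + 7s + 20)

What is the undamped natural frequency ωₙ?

Compare the denominator to the standard form s^2 + 2ζωₙs + ωₙ².
ωₙ² = 20, so ωₙ = √20 ≈ 4.472 rad/s.

ωₙ ≈ 4.472 rad/s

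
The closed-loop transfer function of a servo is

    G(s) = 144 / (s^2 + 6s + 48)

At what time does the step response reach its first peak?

Comparing s^2 + 6s + 48 to s^2 + 2ζωₙs + ωₙ²: ωₙ = √48 ≈ 6.928 rad/s and ζ = 6/(2·√48) ≈ 0.4330.
ζωₙ = 6/2 = 3, so ω_d = ωₙ√(1−ζ²) = √(ωₙ² − (ζωₙ)²) = √(48 − 3²) = √39 ≈ 6.245 rad/s.
t_p = π/ω_d = π/6.245 ≈ 0.5031 s.

t_p ≈ 0.5031 s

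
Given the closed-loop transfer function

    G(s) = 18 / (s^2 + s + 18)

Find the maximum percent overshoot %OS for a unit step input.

%OS ≈ 68.9%

Comparing s^2 + s + 18 to s^2 + 2ζωₙs + ωₙ²: ωₙ = √18 ≈ 4.243 rad/s and ζ = 1/(2·√18) ≈ 0.1179.
%OS = 100·exp(−πζ/√(1−ζ²)) = 100·exp(−π·0.1179/√(1−0.1179²)) ≈ 68.9%.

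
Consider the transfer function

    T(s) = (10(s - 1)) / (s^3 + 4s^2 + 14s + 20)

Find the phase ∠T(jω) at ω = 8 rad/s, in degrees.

At s = j8: numerator = -10 + j80, denominator = -236 - j400.
∠T = ∠num − ∠den = 97.125° − (-120.54°) = 217.7°, which wraps to -142.3°.

∠T(j8) ≈ -142.3°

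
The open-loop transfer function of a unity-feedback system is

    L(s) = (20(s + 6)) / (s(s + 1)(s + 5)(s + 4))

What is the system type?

The denominator has 1 factor of s at the origin (free integrator), so this is a Type 1 system.

Type 1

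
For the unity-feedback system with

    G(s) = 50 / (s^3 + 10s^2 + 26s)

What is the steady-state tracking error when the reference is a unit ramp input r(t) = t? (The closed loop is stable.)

e_ss = 0.5200

G(s) has one pole at the origin.
This is a Type 1 system. Kv = lim_{s→0} s·G(s) = 50/26 = 25/13.
e_ss = 1/Kv = 1/(25/13) = 13/25 ≈ 0.5200.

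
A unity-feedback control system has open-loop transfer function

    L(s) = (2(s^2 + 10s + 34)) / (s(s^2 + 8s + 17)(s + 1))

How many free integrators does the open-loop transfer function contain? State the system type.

Type 1

The denominator has 1 factor of s at the origin (free integrator), so this is a Type 1 system.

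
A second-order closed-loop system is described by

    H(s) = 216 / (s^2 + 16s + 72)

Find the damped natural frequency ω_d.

ω_d ≈ 2.828 rad/s

Comparing s^2 + 16s + 72 to s^2 + 2ζωₙs + ωₙ²: ωₙ = √72 ≈ 8.485 rad/s and ζ = 16/(2·√72) ≈ 0.9428.
ζωₙ = 16/2 = 8, so ω_d = ωₙ√(1−ζ²) = √(ωₙ² − (ζωₙ)²) = √(72 − 8²) = √8 ≈ 2.828 rad/s.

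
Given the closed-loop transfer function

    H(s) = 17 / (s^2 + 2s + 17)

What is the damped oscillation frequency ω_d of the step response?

ω_d = 4 rad/s

Comparing s^2 + 2s + 17 to s^2 + 2ζωₙs + ωₙ²: ωₙ = √17 ≈ 4.123 rad/s and ζ = 2/(2·√17) ≈ 0.2425.
ζωₙ = 2/2 = 1, so ω_d = ωₙ√(1−ζ²) = √(ωₙ² − (ζωₙ)²) = √(17 − 1²) = √16 = 4 rad/s.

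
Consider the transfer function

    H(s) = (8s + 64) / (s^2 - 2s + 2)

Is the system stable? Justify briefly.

The poles can be read from the denominator factors: s = 1 ± j.
Since the pole(s) at s = 1 ± j lie in the right half-plane, the system is unstable.

unstable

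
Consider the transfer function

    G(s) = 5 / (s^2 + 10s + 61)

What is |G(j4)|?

Substitute s = j4: numerator = 5, denominator = 45 + j40.
|G(j4)| = |5| / |45 + j40| = 5 / 60.208 ≈ 0.08305.

|G(j4)| ≈ 0.08305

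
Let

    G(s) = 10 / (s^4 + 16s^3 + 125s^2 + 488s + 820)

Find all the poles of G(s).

The poles are the roots of the denominator s^4 + 16s^3 + 125s^2 + 488s + 820 = 0.
No real roots exist; factor into two real quadratics: (s^2 + 8s + 41)(s^2 + 8s + 20) = 0.
Each quadratic gives a conjugate pair via the quadratic formula.

s = -4 + 5j, -4 - 5j, -4 + 2j, -4 - 2j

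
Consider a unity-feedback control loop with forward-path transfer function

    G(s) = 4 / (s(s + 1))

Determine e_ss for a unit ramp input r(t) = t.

G(s) has one pole at the origin.
This is a Type 1 system. Kv = lim_{s→0} s·G(s) = 4/1.
e_ss = 1/Kv = 1/(4) = 1/4 ≈ 0.2500.

e_ss = 0.2500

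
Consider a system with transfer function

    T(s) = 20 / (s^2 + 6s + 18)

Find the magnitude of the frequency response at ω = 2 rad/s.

|T(j2)| ≈ 1.085

Substitute s = j2: numerator = 20, denominator = 14 + j12.
|T(j2)| = |20| / |14 + j12| = 20 / 18.439 ≈ 1.085.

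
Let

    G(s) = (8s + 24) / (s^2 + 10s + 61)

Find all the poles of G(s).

s = -5 + 6j, -5 - 6j

The poles are the roots of the denominator s^2 + 10s + 61 = 0.
Using the quadratic formula: s = (-10 ± √(-144))/2 = -5 ± 6j.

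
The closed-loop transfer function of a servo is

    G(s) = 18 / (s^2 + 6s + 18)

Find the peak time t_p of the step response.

Comparing s^2 + 6s + 18 to s^2 + 2ζωₙs + ωₙ²: ωₙ = √18 ≈ 4.243 rad/s and ζ = 6/(2·√18) ≈ 0.7071.
ζωₙ = 6/2 = 3, so ω_d = ωₙ√(1−ζ²) = √(ωₙ² − (ζωₙ)²) = √(18 − 3²) = √9 = 3 rad/s.
t_p = π/ω_d = π/3 ≈ 1.047 s.

t_p ≈ 1.047 s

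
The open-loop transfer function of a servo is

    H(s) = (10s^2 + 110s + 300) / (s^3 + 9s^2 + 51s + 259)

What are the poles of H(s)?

The poles are the roots of the denominator s^3 + 9s^2 + 51s + 259 = 0.
Trying s = -7: the polynomial evaluates to 0, so (s + 7) is a factor.
Dividing out leaves s^2 + 2s + 37 = 0.
The quadratic formula then gives s = -1 ± 6j.

s = -1 + 6j, -1 - 6j, -7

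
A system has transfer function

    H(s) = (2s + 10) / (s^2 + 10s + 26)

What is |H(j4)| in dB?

Substitute s = j4: numerator = 10 + j8, denominator = 10 + j40.
|H(j4)| = |10 + j8| / |10 + j40| = 12.806 / 41.231 ≈ 0.3106.
In decibels: 20·log₁₀(0.3106) ≈ -10.2 dB.

|H(j4)|_dB ≈ -10.2 dB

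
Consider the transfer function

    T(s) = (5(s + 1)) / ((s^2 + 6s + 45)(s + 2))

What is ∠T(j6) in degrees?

At s = j6: numerator = 5 + j30, denominator = -198 + j126.
∠T = ∠num − ∠den = 80.538° − (147.53°) = -66.99°.

∠T(j6) ≈ -66.99°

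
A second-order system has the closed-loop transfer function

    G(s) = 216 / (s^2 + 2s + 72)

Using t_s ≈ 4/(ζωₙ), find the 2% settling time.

Comparing s^2 + 2s + 72 to s^2 + 2ζωₙs + ωₙ²: ωₙ = √72 ≈ 8.485 rad/s and ζ = 2/(2·√72) ≈ 0.1179.
ζωₙ = 2/2 = 1, so t_s ≈ 4/(ζωₙ) = 4/1 = 4 s.

t_s ≈ 4 s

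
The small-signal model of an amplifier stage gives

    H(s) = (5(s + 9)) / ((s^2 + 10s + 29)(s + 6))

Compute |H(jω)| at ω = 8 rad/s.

|H(j8)| ≈ 0.06895

Substitute s = j8: numerator = 45 + j40, denominator = -850 + j200.
|H(j8)| = |45 + j40| / |-850 + j200| = 60.208 / 873.21 ≈ 0.06895.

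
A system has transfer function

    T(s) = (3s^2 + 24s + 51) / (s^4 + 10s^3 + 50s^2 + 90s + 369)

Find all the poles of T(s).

The poles are the roots of the denominator s^4 + 10s^3 + 50s^2 + 90s + 369 = 0.
No real roots exist; factor into two real quadratics: (s^2 + 9)(s^2 + 10s + 41) = 0.
Each quadratic gives a conjugate pair via the quadratic formula.

s = ±3j, -5 ± 4j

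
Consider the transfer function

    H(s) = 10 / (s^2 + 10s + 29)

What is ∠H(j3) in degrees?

∠H(j3) ≈ -56.31°

At s = j3: numerator = 10, denominator = 20 + j30.
∠H = ∠num − ∠den = 0° − (56.310°) = -56.31°.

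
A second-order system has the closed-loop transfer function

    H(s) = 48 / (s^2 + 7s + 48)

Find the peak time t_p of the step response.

Comparing s^2 + 7s + 48 to s^2 + 2ζωₙs + ωₙ²: ωₙ = √48 ≈ 6.928 rad/s and ζ = 7/(2·√48) ≈ 0.5052.
ζωₙ = 7/2 = 3.5, so ω_d = ωₙ√(1−ζ²) = √(ωₙ² − (ζωₙ)²) = √(48 − 3.5²) = √35.75 ≈ 5.979 rad/s.
t_p = π/ω_d = π/5.979 ≈ 0.5254 s.

t_p ≈ 0.5254 s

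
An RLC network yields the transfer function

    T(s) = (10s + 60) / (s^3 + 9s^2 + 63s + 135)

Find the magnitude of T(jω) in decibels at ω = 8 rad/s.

Substitute s = j8: numerator = 60 + j80, denominator = -441 - j8.
|T(j8)| = |60 + j80| / |-441 - j8| = 100 / 441.07 ≈ 0.2267.
In decibels: 20·log₁₀(0.2267) ≈ -12.9 dB.

|T(j8)|_dB ≈ -12.9 dB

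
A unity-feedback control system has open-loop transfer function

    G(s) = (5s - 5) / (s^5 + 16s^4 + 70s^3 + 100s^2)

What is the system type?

Type 2

Factor s from the denominator: s^5 + 16s^4 + 70s^3 + 100s^2 = s^2·(s^3 + 16s^2 + 70s + 100).
There are 2 poles at the origin, so the system is Type 2.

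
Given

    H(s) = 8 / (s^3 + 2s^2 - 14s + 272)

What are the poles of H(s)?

The poles are the roots of the denominator s^3 + 2s^2 - 14s + 272 = 0.
Trying s = -8: the polynomial evaluates to 0, so (s + 8) is a factor.
Dividing out leaves s^2 - 6s + 34 = 0.
The quadratic formula then gives s = 3 ± 5j.

s = 3 ± 5j, -8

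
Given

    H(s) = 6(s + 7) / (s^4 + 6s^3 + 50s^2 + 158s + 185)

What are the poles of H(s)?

s = -1 ± 6j, -2 ± j

The poles are the roots of the denominator s^4 + 6s^3 + 50s^2 + 158s + 185 = 0.
No real roots exist; factor into two real quadratics: (s^2 + 2s + 37)(s^2 + 4s + 5) = 0.
Each quadratic gives a conjugate pair via the quadratic formula.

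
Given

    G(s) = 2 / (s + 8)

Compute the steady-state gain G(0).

Set s = 0: G(0) = (2) / (8) = 1/4.

G(0) = 1/4 ≈ 0.2500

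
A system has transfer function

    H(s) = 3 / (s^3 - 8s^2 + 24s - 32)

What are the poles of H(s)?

s = 2 + 2j, 2 - 2j, 4

The poles are the roots of the denominator s^3 - 8s^2 + 24s - 32 = 0.
Trying s = 4: the polynomial evaluates to 0, so (s - 4) is a factor.
Dividing out leaves s^2 - 4s + 8 = 0.
The quadratic formula then gives s = 2 ± 2j.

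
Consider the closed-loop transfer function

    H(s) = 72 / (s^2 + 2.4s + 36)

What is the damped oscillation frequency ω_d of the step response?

ω_d ≈ 5.879 rad/s

Comparing s^2 + 2.4s + 36 to s^2 + 2ζωₙs + ωₙ²: ωₙ = 6 rad/s and ζ = 2.4/(2·6) = 0.2.
ζωₙ = 2.4/2 = 1.2, so ω_d = ωₙ√(1−ζ²) = √(ωₙ² − (ζωₙ)²) = √(36 − 1.2²) = √34.56 ≈ 5.879 rad/s.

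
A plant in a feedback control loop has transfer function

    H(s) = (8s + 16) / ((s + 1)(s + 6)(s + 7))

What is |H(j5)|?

Substitute s = j5: numerator = 16 + j40, denominator = -308 + j150.
|H(j5)| = |16 + j40| / |-308 + j150| = 43.081 / 342.58 ≈ 0.1258.

|H(j5)| ≈ 0.1258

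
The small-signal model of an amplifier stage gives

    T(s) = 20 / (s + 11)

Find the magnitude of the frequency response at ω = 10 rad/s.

|T(j10)| ≈ 1.345

Substitute s = j10: numerator = 20, denominator = 11 + j10.
|T(j10)| = |20| / |11 + j10| = 20 / 14.866 ≈ 1.345.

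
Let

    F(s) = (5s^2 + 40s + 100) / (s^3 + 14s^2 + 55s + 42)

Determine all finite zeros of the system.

s = -4 + 2j, -4 - 2j

Set the numerator to zero: 5s^2 + 40s + 100 = 0, i.e. 5·(s^2 + 8s + 20) = 0.
Factoring: (s^2 + 8s + 20) = 0.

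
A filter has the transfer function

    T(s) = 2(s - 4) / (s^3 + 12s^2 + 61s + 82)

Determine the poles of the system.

The poles are the roots of the denominator s^3 + 12s^2 + 61s + 82 = 0.
Trying s = -2: the polynomial evaluates to 0, so (s + 2) is a factor.
Dividing out leaves s^2 + 10s + 41 = 0.
The quadratic formula then gives s = -5 ± 4j.

s = -5 ± 4j, -2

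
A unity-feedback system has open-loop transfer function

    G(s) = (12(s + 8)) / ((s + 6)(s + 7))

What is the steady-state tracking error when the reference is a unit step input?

G(s) has no poles at the origin.
This is a Type 0 system. Kp = lim_{s→0} G(s) = 96/42 = 16/7.
e_ss = 1/(1 + Kp) = 1/(1 + 16/7) = 7/23 ≈ 0.3043.

e_ss = 0.3043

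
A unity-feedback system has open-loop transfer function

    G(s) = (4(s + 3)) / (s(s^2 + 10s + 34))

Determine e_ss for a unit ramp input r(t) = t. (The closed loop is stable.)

G(s) has one pole at the origin.
This is a Type 1 system. Kv = lim_{s→0} s·G(s) = 12/34 = 6/17.
e_ss = 1/Kv = 1/(6/17) = 17/6 ≈ 2.833.

e_ss = 2.833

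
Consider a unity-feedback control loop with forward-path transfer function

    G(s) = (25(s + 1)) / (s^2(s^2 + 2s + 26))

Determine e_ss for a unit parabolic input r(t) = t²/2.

e_ss = 1.040

G(s) has 2 poles at the origin.
This is a Type 2 system. Ka = lim_{s→0} s^2·G(s) = 25/26.
e_ss = 1/Ka = 1/(25/26) = 26/25 ≈ 1.040.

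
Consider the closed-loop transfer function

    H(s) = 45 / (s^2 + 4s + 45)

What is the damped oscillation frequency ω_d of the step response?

ω_d ≈ 6.403 rad/s

Comparing s^2 + 4s + 45 to s^2 + 2ζωₙs + ωₙ²: ωₙ = √45 ≈ 6.708 rad/s and ζ = 4/(2·√45) ≈ 0.2981.
ζωₙ = 4/2 = 2, so ω_d = ωₙ√(1−ζ²) = √(ωₙ² − (ζωₙ)²) = √(45 − 2²) = √41 ≈ 6.403 rad/s.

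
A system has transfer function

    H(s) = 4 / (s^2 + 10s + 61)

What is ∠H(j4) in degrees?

At s = j4: numerator = 4, denominator = 45 + j40.
∠H = ∠num − ∠den = 0° − (41.634°) = -41.63°.

∠H(j4) ≈ -41.63°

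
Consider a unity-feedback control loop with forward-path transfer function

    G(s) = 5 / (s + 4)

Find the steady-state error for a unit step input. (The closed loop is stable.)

e_ss = 0.4444

G(s) has no poles at the origin.
This is a Type 0 system. Kp = lim_{s→0} G(s) = 5/4.
e_ss = 1/(1 + Kp) = 1/(1 + 5/4) = 4/9 ≈ 0.4444.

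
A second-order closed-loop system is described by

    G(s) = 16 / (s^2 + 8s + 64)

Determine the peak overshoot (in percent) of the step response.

%OS ≈ 16.3%

Comparing s^2 + 8s + 64 to s^2 + 2ζωₙs + ωₙ²: ωₙ = 8 rad/s and ζ = 8/(2·8) = 0.5.
%OS = 100·exp(−πζ/√(1−ζ²)) = 100·exp(−π·0.5/√(1−0.5²)) ≈ 16.3%.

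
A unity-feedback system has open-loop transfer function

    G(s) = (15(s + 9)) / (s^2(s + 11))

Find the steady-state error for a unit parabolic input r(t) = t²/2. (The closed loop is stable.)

G(s) has 2 poles at the origin.
This is a Type 2 system. Ka = lim_{s→0} s^2·G(s) = 135/11.
e_ss = 1/Ka = 1/(135/11) = 11/135 ≈ 0.08148.

e_ss = 0.08148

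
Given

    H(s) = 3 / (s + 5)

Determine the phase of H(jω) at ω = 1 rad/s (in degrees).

∠H(j1) ≈ -11.31°

At s = j1: numerator = 3, denominator = 5 + j1.
∠H = ∠num − ∠den = 0° − (11.310°) = -11.31°.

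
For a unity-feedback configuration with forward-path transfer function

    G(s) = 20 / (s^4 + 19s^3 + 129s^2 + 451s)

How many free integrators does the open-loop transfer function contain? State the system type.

Type 1

The denominator has 1 factor of s at the origin (free integrator), so this is a Type 1 system.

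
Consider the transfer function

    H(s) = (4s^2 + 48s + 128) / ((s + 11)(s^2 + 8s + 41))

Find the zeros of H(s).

Set the numerator to zero: 4s^2 + 48s + 128 = 0, i.e. 4·(s^2 + 12s + 32) = 0.
Factoring: (s + 4)(s + 8) = 0.

s = -4, -8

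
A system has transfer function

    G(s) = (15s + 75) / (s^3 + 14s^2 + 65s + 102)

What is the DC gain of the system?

Set s = 0: G(0) = (75) / (102) = 25/34.

G(0) = 25/34 ≈ 0.7353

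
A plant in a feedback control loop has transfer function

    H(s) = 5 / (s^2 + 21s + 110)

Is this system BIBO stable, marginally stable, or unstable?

stable

The denominator s^2 + 21s + 110 factors as (s + 11)(s + 10), giving poles at s = -11, -10.
Since all poles lie strictly in the left half-plane, the system is stable.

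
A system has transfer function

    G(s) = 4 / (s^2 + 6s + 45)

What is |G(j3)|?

Substitute s = j3: numerator = 4, denominator = 36 + j18.
|G(j3)| = |4| / |36 + j18| = 4 / 40.249 ≈ 0.09938.

|G(j3)| ≈ 0.09938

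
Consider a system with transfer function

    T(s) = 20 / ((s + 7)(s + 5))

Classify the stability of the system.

The poles can be read from the denominator factors: s = -7, -5.
Since all poles lie strictly in the left half-plane, the system is stable.

stable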